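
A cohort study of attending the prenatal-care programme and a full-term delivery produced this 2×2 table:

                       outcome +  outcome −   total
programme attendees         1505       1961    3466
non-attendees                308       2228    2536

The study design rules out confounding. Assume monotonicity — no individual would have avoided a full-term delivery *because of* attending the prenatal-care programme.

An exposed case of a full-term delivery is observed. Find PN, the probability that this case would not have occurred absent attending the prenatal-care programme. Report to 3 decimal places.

p₁ = P(outcome | exposed) = 1505/3466 = 0.43422
p₀ = P(outcome | unexposed) = 308/2536 = 0.12145
Under exogeneity and monotonicity, PN = (p₁ − p₀) / p₁.
PN = (0.43422 − 0.12145) / 0.43422 = 0.31277 / 0.43422 ≈ 0.7203

PN ≈ 0.720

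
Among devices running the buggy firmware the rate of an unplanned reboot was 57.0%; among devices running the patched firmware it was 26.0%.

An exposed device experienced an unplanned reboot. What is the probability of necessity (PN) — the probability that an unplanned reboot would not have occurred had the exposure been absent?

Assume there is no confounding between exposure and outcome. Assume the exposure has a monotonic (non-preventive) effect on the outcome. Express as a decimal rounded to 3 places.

PN ≈ 0.544

p₁ = 0.57, p₀ = 0.26.
Under exogeneity and monotonicity, PN = (p₁ − p₀) / p₁.
PN = (0.57 − 0.26) / 0.57 = 0.31 / 0.57 ≈ 0.5439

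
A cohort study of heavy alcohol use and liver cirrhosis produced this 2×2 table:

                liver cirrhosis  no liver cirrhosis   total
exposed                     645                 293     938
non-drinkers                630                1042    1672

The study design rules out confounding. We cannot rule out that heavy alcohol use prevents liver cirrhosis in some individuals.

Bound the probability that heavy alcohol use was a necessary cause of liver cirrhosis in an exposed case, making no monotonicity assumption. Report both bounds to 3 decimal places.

p₁ = P(outcome | exposed) = 645/938 = 0.68763
p₀ = P(outcome | unexposed) = 630/1672 = 0.37679
Under exogeneity alone the bounds on PN are max{0,(p₁−p₀)/p₁} ≤ PN ≤ min{1,(1−p₀)/p₁}.
  lower = (p₁ − p₀)/p₁ = 0.31084 / 0.68763 ≈ 0.4520
  upper = min{1, (1 − p₀)/p₁} = 0.62321 / 0.68763 ≈ 0.9063

0.452 ≤ PN ≤ 0.906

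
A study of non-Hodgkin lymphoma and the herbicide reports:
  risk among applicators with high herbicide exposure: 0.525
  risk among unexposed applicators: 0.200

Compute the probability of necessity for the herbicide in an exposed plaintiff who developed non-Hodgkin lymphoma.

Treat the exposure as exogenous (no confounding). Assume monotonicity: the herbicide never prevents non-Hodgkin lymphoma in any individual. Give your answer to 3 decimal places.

PN ≈ 0.619

Let p₁ = 0.525, p₀ = 0.2.
Under exogeneity and monotonicity, PN = (p₁ − p₀) / p₁.
PN = (0.525 − 0.2) / 0.525 = 0.325 / 0.525 ≈ 0.6190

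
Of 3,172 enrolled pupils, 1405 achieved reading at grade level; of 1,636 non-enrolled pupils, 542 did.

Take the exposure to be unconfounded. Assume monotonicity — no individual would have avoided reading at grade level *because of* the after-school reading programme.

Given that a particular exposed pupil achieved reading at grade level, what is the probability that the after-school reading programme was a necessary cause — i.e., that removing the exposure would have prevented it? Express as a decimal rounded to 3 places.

p₁ = P(outcome | exposed) = 1405/3172 = 0.44294
p₀ = P(outcome | unexposed) = 542/1636 = 0.3313
Under exogeneity and monotonicity, PN = (p₁ − p₀) / p₁.
PN = (0.44294 − 0.3313) / 0.44294 = 0.11164 / 0.44294 ≈ 0.2520

PN ≈ 0.252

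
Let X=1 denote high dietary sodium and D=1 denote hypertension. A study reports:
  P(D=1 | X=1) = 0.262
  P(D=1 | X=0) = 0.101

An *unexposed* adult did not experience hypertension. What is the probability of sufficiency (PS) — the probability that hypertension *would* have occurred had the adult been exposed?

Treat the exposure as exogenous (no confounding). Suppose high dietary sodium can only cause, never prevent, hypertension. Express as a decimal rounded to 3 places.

PS ≈ 0.179

Let p₁ = 0.262, p₀ = 0.101.
Under exogeneity and monotonicity, PS = (p₁ − p₀) / (1 − p₀).
PS = (0.262 − 0.101) / (1 − 0.101) = 0.161 / 0.899 ≈ 0.1791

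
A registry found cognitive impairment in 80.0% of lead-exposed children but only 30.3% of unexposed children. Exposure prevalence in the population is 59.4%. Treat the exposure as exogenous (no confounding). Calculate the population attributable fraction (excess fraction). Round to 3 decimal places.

PAF ≈ 0.493

p₁ = 0.8, p₀ = 0.303.
Overall risk P(Y=1) = π·p₁ + (1−π)·p₀ = 0.594×0.8 + 0.406×0.303 = 0.59822.
Under exogeneity, PAF = [P(Y=1) − p₀] / P(Y=1).
PAF = (0.59822 − 0.303) / 0.59822 ≈ 0.4935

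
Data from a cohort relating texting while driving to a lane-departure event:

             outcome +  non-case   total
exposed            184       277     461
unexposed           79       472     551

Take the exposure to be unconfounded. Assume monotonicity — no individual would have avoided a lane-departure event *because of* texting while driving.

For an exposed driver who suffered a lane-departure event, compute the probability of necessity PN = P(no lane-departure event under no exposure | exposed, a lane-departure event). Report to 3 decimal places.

p₁ = P(outcome | exposed) = 184/461 = 0.39913
p₀ = P(outcome | unexposed) = 79/551 = 0.14338
Under exogeneity and monotonicity, PN = (p₁ − p₀)/p₁.
PN = (0.39913 − 0.14338) / 0.39913 ≈ 0.6408

PN ≈ 0.641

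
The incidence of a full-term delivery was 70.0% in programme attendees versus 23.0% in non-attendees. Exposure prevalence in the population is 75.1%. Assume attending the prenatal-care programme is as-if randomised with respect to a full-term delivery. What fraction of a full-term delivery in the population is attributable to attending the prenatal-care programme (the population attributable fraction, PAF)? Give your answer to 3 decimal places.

PAF ≈ 0.605

p₁ = 0.7, p₀ = 0.23.
Overall risk P(Y=1) = π·p₁ + (1−π)·p₀ = 0.751×0.7 + 0.249×0.23 = 0.58297.
Under exogeneity, PAF = [P(Y=1) − p₀] / P(Y=1).
PAF = (0.58297 − 0.23) / 0.58297 ≈ 0.6055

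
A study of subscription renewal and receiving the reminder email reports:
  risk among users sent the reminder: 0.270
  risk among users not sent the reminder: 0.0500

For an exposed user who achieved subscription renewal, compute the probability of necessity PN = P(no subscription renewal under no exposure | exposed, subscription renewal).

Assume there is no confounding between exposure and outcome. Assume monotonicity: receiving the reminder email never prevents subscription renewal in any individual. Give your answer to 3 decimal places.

Let p₁ = 0.27, p₀ = 0.05.
Under exogeneity and monotonicity, PN = (p₁ − p₀) / p₁.
PN = (0.27 − 0.05) / 0.27 = 0.22 / 0.27 ≈ 0.8148

PN ≈ 0.815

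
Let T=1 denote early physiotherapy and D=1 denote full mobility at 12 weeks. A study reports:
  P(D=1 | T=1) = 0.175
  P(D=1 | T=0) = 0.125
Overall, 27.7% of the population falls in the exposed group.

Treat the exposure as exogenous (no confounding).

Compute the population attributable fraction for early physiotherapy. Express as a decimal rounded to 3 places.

PAF ≈ 0.100

Let p₁ = 0.175, p₀ = 0.125.
Overall risk P(Y=1) = π·p₁ + (1−π)·p₀ = 0.277×0.175 + 0.723×0.125 = 0.13885.
Under exogeneity, PAF = [P(Y=1) − p₀] / P(Y=1).
PAF = (0.13885 − 0.125) / 0.13885 ≈ 0.0997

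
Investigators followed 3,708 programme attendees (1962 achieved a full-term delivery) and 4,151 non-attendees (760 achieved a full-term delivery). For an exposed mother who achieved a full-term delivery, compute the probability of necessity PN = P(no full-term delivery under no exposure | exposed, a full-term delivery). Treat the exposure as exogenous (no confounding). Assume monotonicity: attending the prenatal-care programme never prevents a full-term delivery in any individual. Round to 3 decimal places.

PN ≈ 0.654

p₁ = P(outcome | exposed) = 1962/3708 = 0.52913
p₀ = P(outcome | unexposed) = 760/4151 = 0.18309
Under exogeneity and monotonicity, PN = (p₁ − p₀) / p₁.
PN = (0.52913 − 0.18309) / 0.52913 = 0.34604 / 0.52913 ≈ 0.6540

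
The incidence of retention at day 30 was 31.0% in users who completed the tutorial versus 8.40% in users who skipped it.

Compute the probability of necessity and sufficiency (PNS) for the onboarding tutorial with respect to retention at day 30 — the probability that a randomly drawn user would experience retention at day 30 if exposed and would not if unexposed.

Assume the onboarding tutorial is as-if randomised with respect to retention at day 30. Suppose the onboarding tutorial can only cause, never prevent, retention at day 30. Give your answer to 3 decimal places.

PNS ≈ 0.226

p₁ = 0.31, p₀ = 0.084.
Under exogeneity and monotonicity, PNS = p₁ − p₀.
PNS = 0.31 − 0.084 = 0.226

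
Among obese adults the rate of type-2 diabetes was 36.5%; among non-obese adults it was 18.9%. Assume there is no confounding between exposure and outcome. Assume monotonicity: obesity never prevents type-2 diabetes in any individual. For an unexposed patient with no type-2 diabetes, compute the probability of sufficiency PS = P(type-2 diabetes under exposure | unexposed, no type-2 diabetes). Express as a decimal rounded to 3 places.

p₁ = 0.365, p₀ = 0.189.
Under exogeneity and monotonicity, PS = (p₁ − p₀) / (1 − p₀).
PS = (0.365 − 0.189) / (1 − 0.189) = 0.176 / 0.811 ≈ 0.2170

PS ≈ 0.217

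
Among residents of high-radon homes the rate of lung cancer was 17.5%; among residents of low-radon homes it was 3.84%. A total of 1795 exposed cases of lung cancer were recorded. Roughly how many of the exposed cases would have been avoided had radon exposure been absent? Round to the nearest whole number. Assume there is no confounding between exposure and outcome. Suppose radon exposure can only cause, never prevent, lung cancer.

p₁ = 0.175, p₀ = 0.0384.
PN = (p₁ − p₀)/p₁ = (0.175 − 0.0384) / 0.175 ≈ 0.78057.
Attributable cases ≈ PN × (exposed cases) = 0.78057 × 1795 ≈ 1401.13.

about 1401 cases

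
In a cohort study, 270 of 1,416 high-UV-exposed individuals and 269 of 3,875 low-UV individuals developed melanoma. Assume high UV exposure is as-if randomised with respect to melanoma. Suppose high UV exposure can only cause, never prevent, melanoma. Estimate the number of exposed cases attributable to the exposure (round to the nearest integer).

p₁ = P(outcome | exposed) = 270/1416 = 0.19068
p₀ = P(outcome | unexposed) = 269/3875 = 0.069419
PN = (p₁ − p₀)/p₁ = (0.19068 − 0.069419) / 0.19068 ≈ 0.63593.
Attributable cases ≈ PN × (exposed cases) = 0.63593 × 270 ≈ 171.70.

about 172 cases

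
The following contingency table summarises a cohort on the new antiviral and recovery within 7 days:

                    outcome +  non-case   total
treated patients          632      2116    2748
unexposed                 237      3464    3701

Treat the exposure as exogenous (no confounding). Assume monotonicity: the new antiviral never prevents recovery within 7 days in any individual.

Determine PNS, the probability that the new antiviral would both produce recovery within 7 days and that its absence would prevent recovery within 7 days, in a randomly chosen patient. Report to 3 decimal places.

p₁ = P(outcome | exposed) = 632/2748 = 0.22999
p₀ = P(outcome | unexposed) = 237/3701 = 0.064037
Under exogeneity and monotonicity, PNS = p₁ − p₀.
PNS = 0.22999 − 0.064037 = 0.16595

PNS ≈ 0.166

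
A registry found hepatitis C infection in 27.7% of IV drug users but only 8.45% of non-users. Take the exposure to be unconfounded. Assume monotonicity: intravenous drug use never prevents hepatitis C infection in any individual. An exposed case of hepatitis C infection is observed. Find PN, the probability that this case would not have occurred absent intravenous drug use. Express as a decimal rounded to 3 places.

PN ≈ 0.695

p₁ = 0.277, p₀ = 0.0845.
Under exogeneity and monotonicity, PN = (p₁ − p₀) / p₁.
PN = (0.277 − 0.0845) / 0.277 = 0.1925 / 0.277 ≈ 0.6949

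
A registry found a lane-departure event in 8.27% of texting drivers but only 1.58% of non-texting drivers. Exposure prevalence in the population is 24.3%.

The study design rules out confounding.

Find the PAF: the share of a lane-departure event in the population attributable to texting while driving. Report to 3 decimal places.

p₁ = 0.0827, p₀ = 0.0158.
Overall risk P(Y=1) = π·p₁ + (1−π)·p₀ = 0.243×0.0827 + 0.757×0.0158 = 0.032057.
Under exogeneity, PAF = [P(Y=1) − p₀] / P(Y=1).
PAF = (0.032057 − 0.0158) / 0.032057 ≈ 0.5071

PAF ≈ 0.507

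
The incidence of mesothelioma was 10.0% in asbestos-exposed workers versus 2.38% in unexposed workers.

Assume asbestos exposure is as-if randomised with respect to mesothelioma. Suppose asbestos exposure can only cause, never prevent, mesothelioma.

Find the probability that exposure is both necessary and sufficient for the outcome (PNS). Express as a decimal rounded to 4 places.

PNS ≈ 0.0762

p₁ = 0.1, p₀ = 0.0238.
Under exogeneity and monotonicity, PNS = p₁ − p₀.
PNS = 0.1 − 0.0238 = 0.0762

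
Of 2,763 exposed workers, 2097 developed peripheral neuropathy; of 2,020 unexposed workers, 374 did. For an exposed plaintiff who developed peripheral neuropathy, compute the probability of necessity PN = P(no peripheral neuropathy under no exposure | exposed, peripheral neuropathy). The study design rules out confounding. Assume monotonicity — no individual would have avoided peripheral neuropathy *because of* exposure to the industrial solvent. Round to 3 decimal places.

p₁ = P(outcome | exposed) = 2097/2763 = 0.75896
p₀ = P(outcome | unexposed) = 374/2020 = 0.18515
Under exogeneity and monotonicity, PN = (p₁ − p₀) / p₁.
PN = (0.75896 − 0.18515) / 0.75896 = 0.57381 / 0.75896 ≈ 0.7560

PN ≈ 0.756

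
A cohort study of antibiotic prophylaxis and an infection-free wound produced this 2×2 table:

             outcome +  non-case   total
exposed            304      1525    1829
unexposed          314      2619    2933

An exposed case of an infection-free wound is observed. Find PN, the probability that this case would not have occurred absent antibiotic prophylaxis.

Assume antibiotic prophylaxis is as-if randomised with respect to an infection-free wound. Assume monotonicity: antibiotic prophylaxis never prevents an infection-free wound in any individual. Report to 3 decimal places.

PN ≈ 0.356

p₁ = P(outcome | exposed) = 304/1829 = 0.16621
p₀ = P(outcome | unexposed) = 314/2933 = 0.10706
Under exogeneity and monotonicity, PN = (p₁ − p₀)/p₁.
PN = (0.16621 − 0.10706) / 0.16621 ≈ 0.3559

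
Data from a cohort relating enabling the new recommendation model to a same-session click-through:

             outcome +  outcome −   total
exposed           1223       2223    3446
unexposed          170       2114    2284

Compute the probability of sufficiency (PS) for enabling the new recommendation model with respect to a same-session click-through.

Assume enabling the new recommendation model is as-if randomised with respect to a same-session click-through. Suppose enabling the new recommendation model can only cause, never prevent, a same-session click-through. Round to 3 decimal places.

p₁ = P(outcome | exposed) = 1223/3446 = 0.3549
p₀ = P(outcome | unexposed) = 170/2284 = 0.074431
Under exogeneity and monotonicity, PS = (p₁ − p₀) / (1 − p₀).
PS = (0.3549 − 0.074431) / (1 − 0.074431) = 0.28047 / 0.92557 ≈ 0.3030

PS ≈ 0.303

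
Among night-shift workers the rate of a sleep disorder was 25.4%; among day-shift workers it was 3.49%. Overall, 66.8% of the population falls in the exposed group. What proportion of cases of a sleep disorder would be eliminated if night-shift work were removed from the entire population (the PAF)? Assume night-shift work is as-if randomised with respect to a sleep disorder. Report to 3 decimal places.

p₁ = 0.254, p₀ = 0.0349.
Overall risk P(Y=1) = π·p₁ + (1−π)·p₀ = 0.668×0.254 + 0.332×0.0349 = 0.18126.
Under exogeneity, PAF = [P(Y=1) − p₀] / P(Y=1).
PAF = (0.18126 − 0.0349) / 0.18126 ≈ 0.8075

PAF ≈ 0.807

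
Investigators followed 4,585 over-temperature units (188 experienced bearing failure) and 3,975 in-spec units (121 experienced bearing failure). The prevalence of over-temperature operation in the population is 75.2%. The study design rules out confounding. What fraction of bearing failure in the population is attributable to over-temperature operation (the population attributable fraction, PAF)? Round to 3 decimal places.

PAF ≈ 0.207

p₁ = P(outcome | exposed) = 188/4585 = 0.041003
p₀ = P(outcome | unexposed) = 121/3975 = 0.03044
Overall risk P(Y=1) = π·p₁ + (1−π)·p₀ = 0.752×0.041003 + 0.248×0.03044 = 0.038384.
Under exogeneity, PAF = [P(Y=1) − p₀] / P(Y=1).
PAF = (0.038384 − 0.03044) / 0.038384 ≈ 0.2069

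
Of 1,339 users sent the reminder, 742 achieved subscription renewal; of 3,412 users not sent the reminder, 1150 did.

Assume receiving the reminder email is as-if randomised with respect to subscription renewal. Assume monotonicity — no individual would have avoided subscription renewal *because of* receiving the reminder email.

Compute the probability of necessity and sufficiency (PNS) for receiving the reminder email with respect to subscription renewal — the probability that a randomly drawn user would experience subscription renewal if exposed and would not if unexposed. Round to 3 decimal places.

p₁ = P(outcome | exposed) = 742/1339 = 0.55414
p₀ = P(outcome | unexposed) = 1150/3412 = 0.33705
Under exogeneity and monotonicity, PNS = p₁ − p₀.
PNS = 0.55414 − 0.33705 = 0.2171

PNS ≈ 0.217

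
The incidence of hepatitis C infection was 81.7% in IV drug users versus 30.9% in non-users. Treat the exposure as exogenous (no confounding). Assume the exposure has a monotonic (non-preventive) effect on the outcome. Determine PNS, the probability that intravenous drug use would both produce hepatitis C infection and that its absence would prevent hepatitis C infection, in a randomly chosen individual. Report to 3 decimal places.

PNS ≈ 0.508

p₁ = 0.817, p₀ = 0.309.
Under exogeneity and monotonicity, PNS = p₁ − p₀.
PNS = 0.817 − 0.309 = 0.508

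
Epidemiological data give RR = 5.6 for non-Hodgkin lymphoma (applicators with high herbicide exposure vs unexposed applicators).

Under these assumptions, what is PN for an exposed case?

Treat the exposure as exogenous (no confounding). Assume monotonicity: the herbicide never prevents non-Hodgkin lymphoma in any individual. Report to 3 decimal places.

Under exogeneity and monotonicity, PN = (RR − 1) / RR = 1 − 1/RR.
PN = (5.6 − 1) / 5.6 = 4.6 / 5.6 ≈ 0.8214

PN ≈ 0.821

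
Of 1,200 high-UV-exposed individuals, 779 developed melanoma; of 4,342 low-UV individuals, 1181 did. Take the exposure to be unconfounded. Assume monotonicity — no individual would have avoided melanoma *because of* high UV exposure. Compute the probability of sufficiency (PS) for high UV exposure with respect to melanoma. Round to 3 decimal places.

p₁ = P(outcome | exposed) = 779/1200 = 0.64917
p₀ = P(outcome | unexposed) = 1181/4342 = 0.27199
Under exogeneity and monotonicity, PS = (p₁ − p₀) / (1 − p₀).
PS = (0.64917 − 0.27199) / (1 − 0.27199) = 0.37717 / 0.72801 ≈ 0.5181

PS ≈ 0.518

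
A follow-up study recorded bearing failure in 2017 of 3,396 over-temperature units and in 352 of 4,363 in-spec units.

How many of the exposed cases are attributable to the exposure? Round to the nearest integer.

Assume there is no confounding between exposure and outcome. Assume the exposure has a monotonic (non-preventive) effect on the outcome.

about 1743 cases

p₁ = P(outcome | exposed) = 2017/3396 = 0.59393
p₀ = P(outcome | unexposed) = 352/4363 = 0.080678
PN = (p₁ − p₀)/p₁ = (0.59393 − 0.080678) / 0.59393 ≈ 0.86416.
Attributable cases ≈ PN × (exposed cases) = 0.86416 × 2017 ≈ 1743.02.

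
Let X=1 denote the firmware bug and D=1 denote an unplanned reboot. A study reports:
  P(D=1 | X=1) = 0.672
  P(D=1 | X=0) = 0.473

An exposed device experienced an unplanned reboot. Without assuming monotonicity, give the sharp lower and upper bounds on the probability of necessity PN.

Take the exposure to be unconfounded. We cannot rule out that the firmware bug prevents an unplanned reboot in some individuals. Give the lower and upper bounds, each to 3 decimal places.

0.296 ≤ PN ≤ 0.784

Let p₁ = 0.672, p₀ = 0.473.
Under exogeneity alone the bounds on PN are max{0,(p₁−p₀)/p₁} ≤ PN ≤ min{1,(1−p₀)/p₁}.
  lower = (p₁ − p₀)/p₁ = 0.199 / 0.672 ≈ 0.2961
  upper = min{1, (1 − p₀)/p₁} = 0.527 / 0.672 ≈ 0.7842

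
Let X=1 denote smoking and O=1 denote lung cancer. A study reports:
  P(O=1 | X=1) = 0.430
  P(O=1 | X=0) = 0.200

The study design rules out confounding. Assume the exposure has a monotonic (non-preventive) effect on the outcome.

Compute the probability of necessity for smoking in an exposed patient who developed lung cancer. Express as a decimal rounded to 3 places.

PN ≈ 0.535

Let p₁ = 0.43, p₀ = 0.2.
Under exogeneity and monotonicity, PN = (p₁ − p₀) / p₁.
PN = (0.43 − 0.2) / 0.43 = 0.23 / 0.43 ≈ 0.5349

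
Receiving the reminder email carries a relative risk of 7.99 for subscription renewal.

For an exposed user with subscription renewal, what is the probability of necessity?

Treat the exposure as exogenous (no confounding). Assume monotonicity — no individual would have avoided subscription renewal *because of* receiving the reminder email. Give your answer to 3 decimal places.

PN ≈ 0.875

Under exogeneity and monotonicity, PN = (RR − 1) / RR = 1 − 1/RR.
PN = (7.99 − 1) / 7.99 = 6.99 / 7.99 ≈ 0.8748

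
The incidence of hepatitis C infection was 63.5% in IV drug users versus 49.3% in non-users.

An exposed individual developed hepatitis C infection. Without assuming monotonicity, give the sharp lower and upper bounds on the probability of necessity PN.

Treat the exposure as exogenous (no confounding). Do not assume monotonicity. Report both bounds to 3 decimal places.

0.224 ≤ PN ≤ 0.798

p₁ = 0.635, p₀ = 0.493.
Under exogeneity alone the bounds on PN are max{0,(p₁−p₀)/p₁} ≤ PN ≤ min{1,(1−p₀)/p₁}.
  lower = (p₁ − p₀)/p₁ = 0.142 / 0.635 ≈ 0.2236
  upper = min{1, (1 − p₀)/p₁} = 0.507 / 0.635 ≈ 0.7984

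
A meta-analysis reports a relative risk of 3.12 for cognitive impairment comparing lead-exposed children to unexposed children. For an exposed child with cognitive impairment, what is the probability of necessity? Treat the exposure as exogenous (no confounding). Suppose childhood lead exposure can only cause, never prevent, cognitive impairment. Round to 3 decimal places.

Under exogeneity and monotonicity, PN = (RR − 1) / RR = 1 − 1/RR.
PN = (3.12 − 1) / 3.12 = 2.12 / 3.12 ≈ 0.6795

PN ≈ 0.679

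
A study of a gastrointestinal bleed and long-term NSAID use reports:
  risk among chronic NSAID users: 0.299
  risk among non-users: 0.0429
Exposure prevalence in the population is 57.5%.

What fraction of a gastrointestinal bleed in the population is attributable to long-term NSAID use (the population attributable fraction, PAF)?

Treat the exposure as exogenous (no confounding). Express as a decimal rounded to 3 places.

Let p₁ = 0.299, p₀ = 0.0429.
Overall risk P(Y=1) = π·p₁ + (1−π)·p₀ = 0.575×0.299 + 0.425×0.0429 = 0.19016.
Under exogeneity, PAF = [P(Y=1) − p₀] / P(Y=1).
PAF = (0.19016 − 0.0429) / 0.19016 ≈ 0.7744

PAF ≈ 0.774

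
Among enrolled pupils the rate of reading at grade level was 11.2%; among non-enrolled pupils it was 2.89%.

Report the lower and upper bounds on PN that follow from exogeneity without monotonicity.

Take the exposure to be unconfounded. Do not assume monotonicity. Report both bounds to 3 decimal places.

p₁ = 0.112, p₀ = 0.0289.
Under exogeneity alone the bounds on PN are max{0,(p₁−p₀)/p₁} ≤ PN ≤ min{1,(1−p₀)/p₁}.
  lower = (p₁ − p₀)/p₁ = 0.0831 / 0.112 ≈ 0.7420
  upper = min{1, (1 − p₀)/p₁} = 0.9711 / 0.112 ≈ 8.6705 → capped at 1

0.742 ≤ PN ≤ 1.000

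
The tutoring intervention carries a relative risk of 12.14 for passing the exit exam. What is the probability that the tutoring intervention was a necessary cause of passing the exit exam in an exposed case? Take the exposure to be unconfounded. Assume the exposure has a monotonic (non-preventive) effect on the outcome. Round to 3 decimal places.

Under exogeneity and monotonicity, PN = (RR − 1) / RR = 1 − 1/RR.
PN = (12.14 − 1) / 12.14 = 11.14 / 12.14 ≈ 0.9176

PN ≈ 0.918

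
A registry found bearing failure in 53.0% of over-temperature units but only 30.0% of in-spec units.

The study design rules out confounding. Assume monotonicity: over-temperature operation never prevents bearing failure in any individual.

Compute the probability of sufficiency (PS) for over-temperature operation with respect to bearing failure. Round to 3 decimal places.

PS ≈ 0.329

p₁ = 0.53, p₀ = 0.3.
Under exogeneity and monotonicity, PS = (p₁ − p₀) / (1 − p₀).
PS = (0.53 − 0.3) / (1 − 0.3) = 0.23 / 0.7 ≈ 0.3286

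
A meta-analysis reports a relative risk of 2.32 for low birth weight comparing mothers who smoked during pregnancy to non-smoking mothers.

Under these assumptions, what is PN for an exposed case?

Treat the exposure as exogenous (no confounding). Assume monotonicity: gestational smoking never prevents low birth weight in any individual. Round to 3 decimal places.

Under exogeneity and monotonicity, PN = (RR − 1) / RR = 1 − 1/RR.
PN = (2.32 − 1) / 2.32 = 1.32 / 2.32 ≈ 0.5690

PN ≈ 0.569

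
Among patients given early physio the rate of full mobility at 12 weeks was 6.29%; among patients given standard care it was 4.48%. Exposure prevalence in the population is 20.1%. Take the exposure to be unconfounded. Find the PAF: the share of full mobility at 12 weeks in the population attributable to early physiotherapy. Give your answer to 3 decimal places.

p₁ = 0.0629, p₀ = 0.0448.
Overall risk P(Y=1) = π·p₁ + (1−π)·p₀ = 0.201×0.0629 + 0.799×0.0448 = 0.048438.
Under exogeneity, PAF = [P(Y=1) − p₀] / P(Y=1).
PAF = (0.048438 − 0.0448) / 0.048438 ≈ 0.0751

PAF ≈ 0.075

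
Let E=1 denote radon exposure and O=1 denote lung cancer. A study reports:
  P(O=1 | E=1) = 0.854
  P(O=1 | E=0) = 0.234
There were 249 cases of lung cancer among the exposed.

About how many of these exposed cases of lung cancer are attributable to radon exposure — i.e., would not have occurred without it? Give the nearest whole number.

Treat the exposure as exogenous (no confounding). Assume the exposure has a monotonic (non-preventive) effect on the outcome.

about 181 cases

Let p₁ = 0.854, p₀ = 0.234.
PN = (p₁ − p₀)/p₁ = (0.854 − 0.234) / 0.854 ≈ 0.72600.
Attributable cases ≈ PN × (exposed cases) = 0.72600 × 249 ≈ 180.77.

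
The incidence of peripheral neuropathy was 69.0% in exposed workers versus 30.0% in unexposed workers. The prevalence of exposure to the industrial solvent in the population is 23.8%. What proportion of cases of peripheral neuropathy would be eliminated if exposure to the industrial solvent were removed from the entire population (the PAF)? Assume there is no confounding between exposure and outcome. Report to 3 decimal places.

p₁ = 0.69, p₀ = 0.3.
Overall risk P(Y=1) = π·p₁ + (1−π)·p₀ = 0.238×0.69 + 0.762×0.3 = 0.39282.
Under exogeneity, PAF = [P(Y=1) − p₀] / P(Y=1).
PAF = (0.39282 − 0.3) / 0.39282 ≈ 0.2363

PAF ≈ 0.236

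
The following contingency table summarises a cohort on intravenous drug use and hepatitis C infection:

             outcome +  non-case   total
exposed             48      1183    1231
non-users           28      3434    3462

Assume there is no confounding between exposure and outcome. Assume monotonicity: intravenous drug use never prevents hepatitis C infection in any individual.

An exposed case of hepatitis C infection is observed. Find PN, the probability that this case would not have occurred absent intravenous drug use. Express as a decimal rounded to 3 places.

PN ≈ 0.793

p₁ = P(outcome | exposed) = 48/1231 = 0.038993
p₀ = P(outcome | unexposed) = 28/3462 = 0.0080878
Under exogeneity and monotonicity, PN = (p₁ − p₀) / p₁.
PN = (0.038993 − 0.0080878) / 0.038993 = 0.030905 / 0.038993 ≈ 0.7926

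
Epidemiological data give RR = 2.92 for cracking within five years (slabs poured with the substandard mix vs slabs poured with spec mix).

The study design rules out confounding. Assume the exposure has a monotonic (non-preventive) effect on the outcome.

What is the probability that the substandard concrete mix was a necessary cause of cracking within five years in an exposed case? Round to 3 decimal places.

PN ≈ 0.658

Under exogeneity and monotonicity, PN = (RR − 1) / RR = 1 − 1/RR.
PN = (2.92 − 1) / 2.92 = 1.92 / 2.92 ≈ 0.6575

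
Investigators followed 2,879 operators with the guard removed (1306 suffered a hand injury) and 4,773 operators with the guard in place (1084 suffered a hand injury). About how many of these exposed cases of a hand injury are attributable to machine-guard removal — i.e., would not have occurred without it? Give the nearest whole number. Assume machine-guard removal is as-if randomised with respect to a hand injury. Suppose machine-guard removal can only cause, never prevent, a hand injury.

p₁ = P(outcome | exposed) = 1306/2879 = 0.45363
p₀ = P(outcome | unexposed) = 1084/4773 = 0.22711
PN = (p₁ − p₀)/p₁ = (0.45363 − 0.22711) / 0.45363 ≈ 0.49935.
Attributable cases ≈ PN × (exposed cases) = 0.49935 × 1306 ≈ 652.15.

about 652 cases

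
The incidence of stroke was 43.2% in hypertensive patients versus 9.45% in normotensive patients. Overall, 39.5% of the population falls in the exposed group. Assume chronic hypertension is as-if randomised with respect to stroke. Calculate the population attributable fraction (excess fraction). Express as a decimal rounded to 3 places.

PAF ≈ 0.585

p₁ = 0.432, p₀ = 0.0945.
Overall risk P(Y=1) = π·p₁ + (1−π)·p₀ = 0.395×0.432 + 0.605×0.0945 = 0.22781.
Under exogeneity, PAF = [P(Y=1) − p₀] / P(Y=1).
PAF = (0.22781 − 0.0945) / 0.22781 ≈ 0.5852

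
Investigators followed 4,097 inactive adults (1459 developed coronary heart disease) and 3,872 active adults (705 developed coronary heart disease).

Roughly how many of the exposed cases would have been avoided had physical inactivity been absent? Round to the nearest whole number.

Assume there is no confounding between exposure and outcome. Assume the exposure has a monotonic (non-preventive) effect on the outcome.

p₁ = P(outcome | exposed) = 1459/4097 = 0.35611
p₀ = P(outcome | unexposed) = 705/3872 = 0.18208
PN = (p₁ − p₀)/p₁ = (0.35611 − 0.18208) / 0.35611 ≈ 0.48871.
Attributable cases ≈ PN × (exposed cases) = 0.48871 × 1459 ≈ 713.03.

about 713 cases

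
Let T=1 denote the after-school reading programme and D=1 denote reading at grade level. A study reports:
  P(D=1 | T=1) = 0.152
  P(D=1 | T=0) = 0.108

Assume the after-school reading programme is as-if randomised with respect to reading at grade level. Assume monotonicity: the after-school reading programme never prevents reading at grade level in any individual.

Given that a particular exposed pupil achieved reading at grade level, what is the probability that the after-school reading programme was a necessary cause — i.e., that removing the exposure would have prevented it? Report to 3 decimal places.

Let p₁ = 0.152, p₀ = 0.108.
Under exogeneity and monotonicity, PN = (p₁ − p₀) / p₁.
PN = (0.152 − 0.108) / 0.152 = 0.044 / 0.152 ≈ 0.2895

PN ≈ 0.289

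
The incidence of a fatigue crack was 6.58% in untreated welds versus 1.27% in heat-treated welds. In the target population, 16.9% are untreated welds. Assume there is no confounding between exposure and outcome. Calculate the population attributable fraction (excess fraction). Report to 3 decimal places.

PAF ≈ 0.414

p₁ = 0.0658, p₀ = 0.0127.
Overall risk P(Y=1) = π·p₁ + (1−π)·p₀ = 0.169×0.0658 + 0.831×0.0127 = 0.021674.
Under exogeneity, PAF = [P(Y=1) − p₀] / P(Y=1).
PAF = (0.021674 − 0.0127) / 0.021674 ≈ 0.4140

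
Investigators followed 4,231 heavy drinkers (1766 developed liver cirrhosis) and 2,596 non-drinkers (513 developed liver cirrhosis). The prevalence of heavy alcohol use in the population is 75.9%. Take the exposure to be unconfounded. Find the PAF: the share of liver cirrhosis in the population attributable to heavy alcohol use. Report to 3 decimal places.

p₁ = P(outcome | exposed) = 1766/4231 = 0.4174
p₀ = P(outcome | unexposed) = 513/2596 = 0.19761
Overall risk P(Y=1) = π·p₁ + (1−π)·p₀ = 0.759×0.4174 + 0.241×0.19761 = 0.36443.
Under exogeneity, PAF = [P(Y=1) − p₀] / P(Y=1).
PAF = (0.36443 − 0.19761) / 0.36443 ≈ 0.4577

PAF ≈ 0.458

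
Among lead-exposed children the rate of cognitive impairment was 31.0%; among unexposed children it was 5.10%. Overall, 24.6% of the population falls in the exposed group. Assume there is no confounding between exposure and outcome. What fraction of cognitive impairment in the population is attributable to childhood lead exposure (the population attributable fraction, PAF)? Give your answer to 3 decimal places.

p₁ = 0.31, p₀ = 0.051.
Overall risk P(Y=1) = π·p₁ + (1−π)·p₀ = 0.246×0.31 + 0.754×0.051 = 0.11471.
Under exogeneity, PAF = [P(Y=1) − p₀] / P(Y=1).
PAF = (0.11471 − 0.051) / 0.11471 ≈ 0.5554

PAF ≈ 0.555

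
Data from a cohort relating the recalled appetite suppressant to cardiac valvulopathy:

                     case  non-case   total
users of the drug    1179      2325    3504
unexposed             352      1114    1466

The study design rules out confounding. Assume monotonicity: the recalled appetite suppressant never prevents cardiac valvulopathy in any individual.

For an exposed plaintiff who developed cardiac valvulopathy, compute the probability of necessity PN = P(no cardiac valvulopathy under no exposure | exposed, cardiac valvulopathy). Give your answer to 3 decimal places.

p₁ = P(outcome | exposed) = 1179/3504 = 0.33647
p₀ = P(outcome | unexposed) = 352/1466 = 0.24011
Under exogeneity and monotonicity, PN = (p₁ − p₀) / p₁.
PN = (0.33647 − 0.24011) / 0.33647 = 0.096363 / 0.33647 ≈ 0.2864

PN ≈ 0.286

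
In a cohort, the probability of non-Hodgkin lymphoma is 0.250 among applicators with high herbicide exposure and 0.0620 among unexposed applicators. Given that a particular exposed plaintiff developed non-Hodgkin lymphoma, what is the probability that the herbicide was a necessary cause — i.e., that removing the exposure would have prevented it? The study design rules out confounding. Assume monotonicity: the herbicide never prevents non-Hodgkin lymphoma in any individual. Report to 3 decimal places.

Let p₁ = 0.25, p₀ = 0.062.
Under exogeneity and monotonicity, PN = (p₁ − p₀) / p₁.
PN = (0.25 − 0.062) / 0.25 = 0.188 / 0.25 ≈ 0.7520

PN ≈ 0.752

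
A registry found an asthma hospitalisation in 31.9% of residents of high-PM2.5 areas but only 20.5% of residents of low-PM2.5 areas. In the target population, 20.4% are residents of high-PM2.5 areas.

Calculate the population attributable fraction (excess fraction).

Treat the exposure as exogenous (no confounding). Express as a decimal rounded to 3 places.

PAF ≈ 0.102

p₁ = 0.319, p₀ = 0.205.
Overall risk P(Y=1) = π·p₁ + (1−π)·p₀ = 0.204×0.319 + 0.796×0.205 = 0.22826.
Under exogeneity, PAF = [P(Y=1) − p₀] / P(Y=1).
PAF = (0.22826 − 0.205) / 0.22826 ≈ 0.1019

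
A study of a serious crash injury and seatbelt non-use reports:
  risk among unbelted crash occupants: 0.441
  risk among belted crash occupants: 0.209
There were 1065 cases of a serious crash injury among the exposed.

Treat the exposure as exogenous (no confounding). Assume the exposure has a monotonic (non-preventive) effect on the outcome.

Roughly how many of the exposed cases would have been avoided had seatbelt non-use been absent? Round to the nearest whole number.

Let p₁ = 0.441, p₀ = 0.209.
PN = (p₁ − p₀)/p₁ = (0.441 − 0.209) / 0.441 ≈ 0.52608.
Attributable cases ≈ PN × (exposed cases) = 0.52608 × 1065 ≈ 560.27.

about 560 cases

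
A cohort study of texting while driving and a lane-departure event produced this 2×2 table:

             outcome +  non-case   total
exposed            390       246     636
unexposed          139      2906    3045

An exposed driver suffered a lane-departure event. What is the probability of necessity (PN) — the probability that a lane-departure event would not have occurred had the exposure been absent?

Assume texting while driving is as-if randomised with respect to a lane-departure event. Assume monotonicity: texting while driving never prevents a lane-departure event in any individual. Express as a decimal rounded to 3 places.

PN ≈ 0.926

p₁ = P(outcome | exposed) = 390/636 = 0.61321
p₀ = P(outcome | unexposed) = 139/3045 = 0.045649
Under exogeneity and monotonicity, PN = (p₁ − p₀)/p₁.
PN = (0.61321 − 0.045649) / 0.61321 ≈ 0.9256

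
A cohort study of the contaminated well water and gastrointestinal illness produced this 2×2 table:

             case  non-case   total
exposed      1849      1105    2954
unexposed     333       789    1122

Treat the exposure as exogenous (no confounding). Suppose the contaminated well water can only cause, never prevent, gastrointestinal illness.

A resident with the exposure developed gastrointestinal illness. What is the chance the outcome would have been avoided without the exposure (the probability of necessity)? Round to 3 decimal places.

p₁ = P(outcome | exposed) = 1849/2954 = 0.62593
p₀ = P(outcome | unexposed) = 333/1122 = 0.29679
Under exogeneity and monotonicity, PN = (p₁ − p₀)/p₁.
PN = (0.62593 − 0.29679) / 0.62593 ≈ 0.5258

PN ≈ 0.526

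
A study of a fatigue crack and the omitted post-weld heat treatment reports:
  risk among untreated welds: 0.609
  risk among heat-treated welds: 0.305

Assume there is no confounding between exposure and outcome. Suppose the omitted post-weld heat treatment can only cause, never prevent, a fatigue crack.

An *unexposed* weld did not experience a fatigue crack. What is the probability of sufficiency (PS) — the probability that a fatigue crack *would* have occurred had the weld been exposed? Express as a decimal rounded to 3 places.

PS ≈ 0.437

Let p₁ = 0.609, p₀ = 0.305.
Under exogeneity and monotonicity, PS = (p₁ − p₀) / (1 − p₀).
PS = (0.609 − 0.305) / (1 − 0.305) = 0.304 / 0.695 ≈ 0.4374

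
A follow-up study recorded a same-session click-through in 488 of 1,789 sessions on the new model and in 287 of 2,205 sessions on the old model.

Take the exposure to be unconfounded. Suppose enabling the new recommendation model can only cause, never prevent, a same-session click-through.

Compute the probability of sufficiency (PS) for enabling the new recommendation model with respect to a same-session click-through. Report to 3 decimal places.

PS ≈ 0.164

p₁ = P(outcome | exposed) = 488/1789 = 0.27278
p₀ = P(outcome | unexposed) = 287/2205 = 0.13016
Under exogeneity and monotonicity, PS = (p₁ − p₀) / (1 − p₀).
PS = (0.27278 − 0.13016) / (1 − 0.13016) = 0.14262 / 0.86984 ≈ 0.1640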